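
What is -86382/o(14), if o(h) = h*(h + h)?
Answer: -43191/196 ≈ -220.36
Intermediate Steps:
o(h) = 2*h**2 (o(h) = h*(2*h) = 2*h**2)
-86382/o(14) = -86382/(2*14**2) = -86382/(2*196) = -86382/392 = -86382*1/392 = -43191/196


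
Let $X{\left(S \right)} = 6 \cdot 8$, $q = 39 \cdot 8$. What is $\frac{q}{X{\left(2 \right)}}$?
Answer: $\frac{13}{2} \approx 6.5$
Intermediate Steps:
$q = 312$
$X{\left(S \right)} = 48$
$\frac{q}{X{\left(2 \right)}} = \frac{312}{48} = 312 \cdot \frac{1}{48} = \frac{13}{2}$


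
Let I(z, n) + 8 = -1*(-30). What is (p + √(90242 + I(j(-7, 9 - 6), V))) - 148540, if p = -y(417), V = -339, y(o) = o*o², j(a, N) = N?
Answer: -72660253 + 2*√22566 ≈ -7.2660e+7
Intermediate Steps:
y(o) = o³
I(z, n) = 22 (I(z, n) = -8 - 1*(-30) = -8 + 30 = 22)
p = -72511713 (p = -1*417³ = -1*72511713 = -72511713)
(p + √(90242 + I(j(-7, 9 - 6), V))) - 148540 = (-72511713 + √(90242 + 22)) - 148540 = (-72511713 + √90264) - 148540 = (-72511713 + 2*√22566) - 148540 = -72660253 + 2*√22566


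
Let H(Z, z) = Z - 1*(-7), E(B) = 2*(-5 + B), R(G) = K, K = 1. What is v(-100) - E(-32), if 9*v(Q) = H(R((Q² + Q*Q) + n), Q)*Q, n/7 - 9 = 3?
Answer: -134/9 ≈ -14.889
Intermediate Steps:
n = 84 (n = 63 + 7*3 = 63 + 21 = 84)
R(G) = 1
E(B) = -10 + 2*B
H(Z, z) = 7 + Z (H(Z, z) = Z + 7 = 7 + Z)
v(Q) = 8*Q/9 (v(Q) = ((7 + 1)*Q)/9 = (8*Q)/9 = 8*Q/9)
v(-100) - E(-32) = (8/9)*(-100) - (-10 + 2*(-32)) = -800/9 - (-10 - 64) = -800/9 - 1*(-74) = -800/9 + 74 = -134/9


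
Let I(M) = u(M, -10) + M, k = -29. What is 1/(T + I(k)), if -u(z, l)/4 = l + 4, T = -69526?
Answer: -1/69531 ≈ -1.4382e-5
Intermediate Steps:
u(z, l) = -16 - 4*l (u(z, l) = -4*(l + 4) = -4*(4 + l) = -16 - 4*l)
I(M) = 24 + M (I(M) = (-16 - 4*(-10)) + M = (-16 + 40) + M = 24 + M)
1/(T + I(k)) = 1/(-69526 + (24 - 29)) = 1/(-69526 - 5) = 1/(-69531) = -1/69531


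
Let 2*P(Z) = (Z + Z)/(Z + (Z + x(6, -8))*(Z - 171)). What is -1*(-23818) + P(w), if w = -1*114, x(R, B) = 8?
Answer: 6287951/264 ≈ 23818.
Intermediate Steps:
w = -114
P(Z) = Z/(Z + (-171 + Z)*(8 + Z)) (P(Z) = ((Z + Z)/(Z + (Z + 8)*(Z - 171)))/2 = ((2*Z)/(Z + (8 + Z)*(-171 + Z)))/2 = ((2*Z)/(Z + (-171 + Z)*(8 + Z)))/2 = (2*Z/(Z + (-171 + Z)*(8 + Z)))/2 = Z/(Z + (-171 + Z)*(8 + Z)))
-1*(-23818) + P(w) = -1*(-23818) - 114/(-1368 + (-114)² - 162*(-114)) = 23818 - 114/(-1368 + 12996 + 18468) = 23818 - 114/30096 = 23818 - 114*1/30096 = 23818 - 1/264 = 6287951/264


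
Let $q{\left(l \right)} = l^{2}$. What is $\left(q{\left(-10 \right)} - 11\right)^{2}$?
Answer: $7921$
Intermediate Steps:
$\left(q{\left(-10 \right)} - 11\right)^{2} = \left(\left(-10\right)^{2} - 11\right)^{2} = \left(100 - 11\right)^{2} = 89^{2} = 7921$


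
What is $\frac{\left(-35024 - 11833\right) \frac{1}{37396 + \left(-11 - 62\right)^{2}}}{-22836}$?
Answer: $\frac{15619}{325222700} \approx 4.8026 \cdot 10^{-5}$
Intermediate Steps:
$\frac{\left(-35024 - 11833\right) \frac{1}{37396 + \left(-11 - 62\right)^{2}}}{-22836} = - \frac{46857}{37396 + \left(-73\right)^{2}} \left(- \frac{1}{22836}\right) = - \frac{46857}{37396 + 5329} \left(- \frac{1}{22836}\right) = - \frac{46857}{42725} \left(- \frac{1}{22836}\right) = \left(-46857\right) \frac{1}{42725} \left(- \frac{1}{22836}\right) = \left(- \frac{46857}{42725}\right) \left(- \frac{1}{22836}\right) = \frac{15619}{325222700}$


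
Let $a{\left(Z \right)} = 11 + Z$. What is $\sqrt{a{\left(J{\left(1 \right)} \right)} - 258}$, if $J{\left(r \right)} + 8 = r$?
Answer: $i \sqrt{254} \approx 15.937 i$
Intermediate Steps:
$J{\left(r \right)} = -8 + r$
$\sqrt{a{\left(J{\left(1 \right)} \right)} - 258} = \sqrt{\left(11 + \left(-8 + 1\right)\right) - 258} = \sqrt{\left(11 - 7\right) - 258} = \sqrt{4 - 258} = \sqrt{-254} = i \sqrt{254}$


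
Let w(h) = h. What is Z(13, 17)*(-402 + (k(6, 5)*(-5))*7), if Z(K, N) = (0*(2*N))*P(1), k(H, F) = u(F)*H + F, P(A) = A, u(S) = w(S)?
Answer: 0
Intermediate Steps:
u(S) = S
k(H, F) = F + F*H (k(H, F) = F*H + F = F + F*H)
Z(K, N) = 0 (Z(K, N) = (0*(2*N))*1 = 0*1 = 0)
Z(13, 17)*(-402 + (k(6, 5)*(-5))*7) = 0*(-402 + ((5*(1 + 6))*(-5))*7) = 0*(-402 + ((5*7)*(-5))*7) = 0*(-402 + (35*(-5))*7) = 0*(-402 - 175*7) = 0*(-402 - 1225) = 0*(-1627) = 0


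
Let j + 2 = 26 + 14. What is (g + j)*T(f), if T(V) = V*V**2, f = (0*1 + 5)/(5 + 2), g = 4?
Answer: 750/49 ≈ 15.306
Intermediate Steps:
f = 5/7 (f = (0 + 5)/7 = 5*(1/7) = 5/7 ≈ 0.71429)
j = 38 (j = -2 + (26 + 14) = -2 + 40 = 38)
T(V) = V**3
(g + j)*T(f) = (4 + 38)*(5/7)**3 = 42*(125/343) = 750/49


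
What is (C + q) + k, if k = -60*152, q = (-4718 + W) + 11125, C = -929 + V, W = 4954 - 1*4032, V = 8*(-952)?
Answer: -10336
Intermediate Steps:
V = -7616
W = 922 (W = 4954 - 4032 = 922)
C = -8545 (C = -929 - 7616 = -8545)
q = 7329 (q = (-4718 + 922) + 11125 = -3796 + 11125 = 7329)
k = -9120
(C + q) + k = (-8545 + 7329) - 9120 = -1216 - 9120 = -10336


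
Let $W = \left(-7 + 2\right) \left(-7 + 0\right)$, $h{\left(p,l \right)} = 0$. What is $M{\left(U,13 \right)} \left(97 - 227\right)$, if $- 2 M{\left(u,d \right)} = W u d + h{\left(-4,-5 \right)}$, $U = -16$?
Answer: $-473200$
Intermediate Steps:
$W = 35$ ($W = \left(-5\right) \left(-7\right) = 35$)
$M{\left(u,d \right)} = - \frac{35 d u}{2}$ ($M{\left(u,d \right)} = - \frac{35 u d + 0}{2} = - \frac{35 d u + 0}{2} = - \frac{35 d u}{2}$)
$M{\left(U,13 \right)} \left(97 - 227\right) = \left(- \frac{35}{2}\right) 13 \left(-16\right) \left(97 - 227\right) = 3640 \left(-130\right) = -473200$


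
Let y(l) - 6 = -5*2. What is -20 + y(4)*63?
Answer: -272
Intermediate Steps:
y(l) = -4 (y(l) = 6 - 5*2 = 6 - 10 = -4)
-20 + y(4)*63 = -20 - 4*63 = -20 - 252 = -272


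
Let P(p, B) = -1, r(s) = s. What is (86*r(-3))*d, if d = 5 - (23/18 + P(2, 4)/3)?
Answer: -3139/3 ≈ -1046.3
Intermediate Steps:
d = 73/18 (d = 5 - (23/18 - 1/3) = 5 - (23*(1/18) - 1*⅓) = 5 - (23/18 - ⅓) = 5 - 1*17/18 = 5 - 17/18 = 73/18 ≈ 4.0556)
(86*r(-3))*d = (86*(-3))*(73/18) = -258*73/18 = -3139/3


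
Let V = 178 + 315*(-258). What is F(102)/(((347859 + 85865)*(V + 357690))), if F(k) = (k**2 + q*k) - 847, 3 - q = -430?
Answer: 53723/119967190952 ≈ 4.4781e-7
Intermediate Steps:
q = 433 (q = 3 - 1*(-430) = 3 + 430 = 433)
V = -81092 (V = 178 - 81270 = -81092)
F(k) = -847 + k**2 + 433*k (F(k) = (k**2 + 433*k) - 847 = -847 + k**2 + 433*k)
F(102)/(((347859 + 85865)*(V + 357690))) = (-847 + 102**2 + 433*102)/(((347859 + 85865)*(-81092 + 357690))) = (-847 + 10404 + 44166)/((433724*276598)) = 53723/119967190952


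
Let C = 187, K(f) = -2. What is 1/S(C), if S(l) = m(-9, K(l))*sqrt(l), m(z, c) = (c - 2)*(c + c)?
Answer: sqrt(187)/2992 ≈ 0.0045705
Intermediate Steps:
m(z, c) = 2*c*(-2 + c) (m(z, c) = (-2 + c)*(2*c) = 2*c*(-2 + c))
S(l) = 16*sqrt(l) (S(l) = (2*(-2)*(-2 - 2))*sqrt(l) = (2*(-2)*(-4))*sqrt(l) = 16*sqrt(l))
1/S(C) = 1/(16*sqrt(187)) = sqrt(187)/2992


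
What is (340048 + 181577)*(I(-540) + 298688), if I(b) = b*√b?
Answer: 155803128000 - 1690065000*I*√15 ≈ 1.558e+11 - 6.5456e+9*I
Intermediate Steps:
I(b) = b^(3/2)
(340048 + 181577)*(I(-540) + 298688) = (340048 + 181577)*((-540)^(3/2) + 298688) = 521625*(-3240*I*√15 + 298688) = 521625*(298688 - 3240*I*√15) = 155803128000 - 1690065000*I*√15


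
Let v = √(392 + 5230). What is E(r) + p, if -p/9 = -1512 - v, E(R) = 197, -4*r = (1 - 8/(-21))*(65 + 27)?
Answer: 13805 + 9*√5622 ≈ 14480.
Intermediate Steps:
r = -667/21 (r = -(1 - 8/(-21))*(65 + 27)/4 = -(1 - 8*(-1/21))*92/4 = -(1 + 8/21)*92/4 = -29*92/84 = -¼*2668/21 = -667/21 ≈ -31.762)
v = √5622 ≈ 74.980
p = 13608 + 9*√5622 (p = -9*(-1512 - √5622) = 13608 + 9*√5622 ≈ 14283.)
E(r) + p = 197 + (13608 + 9*√5622) = 13805 + 9*√5622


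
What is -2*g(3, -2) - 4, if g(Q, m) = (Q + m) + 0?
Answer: -6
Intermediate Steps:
g(Q, m) = Q + m
-2*g(3, -2) - 4 = -2*(3 - 2) - 4 = -2*1 - 4 = -2 - 4 = -6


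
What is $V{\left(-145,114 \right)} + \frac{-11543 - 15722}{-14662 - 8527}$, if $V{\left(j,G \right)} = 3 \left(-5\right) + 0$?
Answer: $- \frac{320570}{23189} \approx -13.824$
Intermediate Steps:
$V{\left(j,G \right)} = -15$ ($V{\left(j,G \right)} = -15 + 0 = -15$)
$V{\left(-145,114 \right)} + \frac{-11543 - 15722}{-14662 - 8527} = -15 + \frac{-11543 - 15722}{-14662 - 8527} = -15 - \frac{27265}{-23189} = -15 - - \frac{27265}{23189} = -15 + \frac{27265}{23189} = - \frac{320570}{23189}$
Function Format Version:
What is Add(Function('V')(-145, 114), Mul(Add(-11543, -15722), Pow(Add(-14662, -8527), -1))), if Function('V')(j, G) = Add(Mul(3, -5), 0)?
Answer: Rational(-320570, 23189) ≈ -13.824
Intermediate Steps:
Function('V')(j, G) = -15 (Function('V')(j, G) = Add(-15, 0) = -15)
Add(Function('V')(-145, 114), Mul(Add(-11543, -15722), Pow(Add(-14662, -8527), -1))) = Add(-15, Mul(Add(-11543, -15722), Pow(Add(-14662, -8527), -1))) = Add(-15, Mul(-27265, Pow(-23189, -1))) = Add(-15, Mul(-27265, Rational(-1, 23189))) = Add(-15, Rational(27265, 23189)) = Rational(-320570, 23189)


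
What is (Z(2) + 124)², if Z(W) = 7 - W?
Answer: 16641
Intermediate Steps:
(Z(2) + 124)² = ((7 - 1*2) + 124)² = ((7 - 2) + 124)² = (5 + 124)² = 129² = 16641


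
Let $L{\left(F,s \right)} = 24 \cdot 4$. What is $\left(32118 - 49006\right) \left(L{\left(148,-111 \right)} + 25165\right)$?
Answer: $-426607768$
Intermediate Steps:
$L{\left(F,s \right)} = 96$
$\left(32118 - 49006\right) \left(L{\left(148,-111 \right)} + 25165\right) = \left(32118 - 49006\right) \left(96 + 25165\right) = \left(-16888\right) 25261 = -426607768$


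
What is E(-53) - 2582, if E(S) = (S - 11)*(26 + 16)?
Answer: -5270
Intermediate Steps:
E(S) = -462 + 42*S (E(S) = (-11 + S)*42 = -462 + 42*S)
E(-53) - 2582 = (-462 + 42*(-53)) - 2582 = (-462 - 2226) - 2582 = -2688 - 2582 = -5270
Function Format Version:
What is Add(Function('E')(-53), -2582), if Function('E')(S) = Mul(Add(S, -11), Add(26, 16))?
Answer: -5270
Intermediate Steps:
Function('E')(S) = Add(-462, Mul(42, S)) (Function('E')(S) = Mul(Add(-11, S), 42) = Add(-462, Mul(42, S)))
Add(Function('E')(-53), -2582) = Add(Add(-462, Mul(42, -53)), -2582) = Add(Add(-462, -2226), -2582) = Add(-2688, -2582) = -5270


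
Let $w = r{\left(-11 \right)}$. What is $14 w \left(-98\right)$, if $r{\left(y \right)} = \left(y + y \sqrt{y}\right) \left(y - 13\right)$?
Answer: $-362208 - 362208 i \sqrt{11} \approx -3.6221 \cdot 10^{5} - 1.2013 \cdot 10^{6} i$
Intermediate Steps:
$r{\left(y \right)} = \left(-13 + y\right) \left(y + y^{\frac{3}{2}}\right)$ ($r{\left(y \right)} = \left(y + y^{\frac{3}{2}}\right) \left(-13 + y\right) = \left(-13 + y\right) \left(y + y^{\frac{3}{2}}\right)$)
$w = 264 + 264 i \sqrt{11}$ ($w = \left(-11\right)^{2} + \left(-11\right)^{\frac{5}{2}} - -143 - 13 \left(-11\right)^{\frac{3}{2}} = 121 + 121 i \sqrt{11} + 143 - 13 \left(- 11 i \sqrt{11}\right) = 121 + 121 i \sqrt{11} + 143 + 143 i \sqrt{11} = 264 + 264 i \sqrt{11} \approx 264.0 + 875.59 i$)
$14 w \left(-98\right) = 14 \left(264 + 264 i \sqrt{11}\right) \left(-98\right) = \left(3696 + 3696 i \sqrt{11}\right) \left(-98\right) = -362208 - 362208 i \sqrt{11}$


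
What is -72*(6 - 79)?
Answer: 5256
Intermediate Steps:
-72*(6 - 79) = -72*(-73) = 5256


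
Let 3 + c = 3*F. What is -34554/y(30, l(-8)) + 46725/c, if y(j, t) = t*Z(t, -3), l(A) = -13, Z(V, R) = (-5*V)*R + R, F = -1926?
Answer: -1367636/63591 ≈ -21.507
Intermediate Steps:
Z(V, R) = R - 5*R*V (Z(V, R) = -5*R*V + R = R - 5*R*V)
y(j, t) = t*(-3 + 15*t) (y(j, t) = t*(-3*(1 - 5*t)) = t*(-3 + 15*t))
c = -5781 (c = -3 + 3*(-1926) = -3 - 5778 = -5781)
-34554/y(30, l(-8)) + 46725/c = -34554*(-1/(39*(-1 + 5*(-13)))) + 46725/(-5781) = -34554*(-1/(39*(-1 - 65))) + 46725*(-1/5781) = -34554/(3*(-13)*(-66)) - 15575/1927 = -34554/2574 - 15575/1927 = -34554*1/2574 - 15575/1927 = -443/33 - 15575/1927 = -1367636/63591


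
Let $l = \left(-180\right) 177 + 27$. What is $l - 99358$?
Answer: $-131191$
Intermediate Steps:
$l = -31833$ ($l = -31860 + 27 = -31833$)
$l - 99358 = -31833 - 99358 = -131191$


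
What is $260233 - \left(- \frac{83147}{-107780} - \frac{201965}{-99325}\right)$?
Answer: $\frac{6554891544793}{25188820} \approx 2.6023 \cdot 10^{5}$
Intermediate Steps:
$260233 - \left(- \frac{83147}{-107780} - \frac{201965}{-99325}\right) = 260233 - \left(\left(-83147\right) \left(- \frac{1}{107780}\right) - - \frac{40393}{19865}\right) = 260233 - \left(\frac{4891}{6340} + \frac{40393}{19865}\right) = 260233 - \frac{70650267}{25188820} = \frac{6554891544793}{25188820}$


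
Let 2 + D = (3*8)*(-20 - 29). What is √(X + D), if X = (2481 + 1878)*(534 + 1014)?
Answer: √6746554 ≈ 2597.4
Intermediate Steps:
X = 6747732 (X = 4359*1548 = 6747732)
D = -1178 (D = -2 + (3*8)*(-20 - 29) = -2 + 24*(-49) = -2 - 1176 = -1178)
√(X + D) = √(6747732 - 1178) = √6746554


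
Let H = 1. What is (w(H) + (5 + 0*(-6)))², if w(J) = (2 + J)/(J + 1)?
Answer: 169/4 ≈ 42.250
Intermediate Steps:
w(J) = (2 + J)/(1 + J)
(w(H) + (5 + 0*(-6)))² = ((2 + 1)/(1 + 1) + (5 + 0*(-6)))² = (3/2 + (5 + 0))² = ((½)*3 + 5)² = (3/2 + 5)² = (13/2)² = 169/4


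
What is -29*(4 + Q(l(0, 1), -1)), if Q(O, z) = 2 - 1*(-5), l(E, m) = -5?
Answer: -319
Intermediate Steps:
Q(O, z) = 7 (Q(O, z) = 2 + 5 = 7)
-29*(4 + Q(l(0, 1), -1)) = -29*(4 + 7) = -29*11 = -319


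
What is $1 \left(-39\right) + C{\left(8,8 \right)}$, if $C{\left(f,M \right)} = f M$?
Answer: $25$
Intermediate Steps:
$C{\left(f,M \right)} = M f$
$1 \left(-39\right) + C{\left(8,8 \right)} = 1 \left(-39\right) + 8 \cdot 8 = -39 + 64 = 25$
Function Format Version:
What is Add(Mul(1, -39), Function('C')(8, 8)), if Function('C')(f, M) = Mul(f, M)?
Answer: 25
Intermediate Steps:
Function('C')(f, M) = Mul(M, f)
Add(Mul(1, -39), Function('C')(8, 8)) = Add(Mul(1, -39), Mul(8, 8)) = Add(-39, 64) = 25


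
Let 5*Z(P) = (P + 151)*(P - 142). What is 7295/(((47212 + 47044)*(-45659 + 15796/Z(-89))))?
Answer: -4749045/2802004571344 ≈ -1.6949e-6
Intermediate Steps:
Z(P) = (-142 + P)*(151 + P)/5 (Z(P) = ((P + 151)*(P - 142))/5 = ((151 + P)*(-142 + P))/5 = ((-142 + P)*(151 + P))/5 = (-142 + P)*(151 + P)/5)
7295/(((47212 + 47044)*(-45659 + 15796/Z(-89)))) = 7295/(((47212 + 47044)*(-45659 + 15796/(-21442/5 + (⅕)*(-89)² + (9/5)*(-89))))) = 7295/((94256*(-45659 + 15796/(-21442/5 + (⅕)*7921 - 801/5)))) = 7295/((94256*(-45659 + 15796/(-21442/5 + 7921/5 - 801/5)))) = 7295/((94256*(-45659 + 15796/(-14322/5)))) = 7295/((94256*(-45659 + 15796*(-5/14322)))) = 7295/((94256*(-45659 - 3590/651))) = 7295/((94256*(-29727599/651))) = 7295/(-2802004571344/651) = 7295*(-651/2802004571344) = -4749045/2802004571344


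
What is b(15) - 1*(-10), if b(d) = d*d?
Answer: 235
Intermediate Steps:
b(d) = d²
b(15) - 1*(-10) = 15² - 1*(-10) = 225 + 10 = 235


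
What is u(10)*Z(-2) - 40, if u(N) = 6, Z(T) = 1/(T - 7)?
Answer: -122/3 ≈ -40.667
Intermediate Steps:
Z(T) = 1/(-7 + T)
u(10)*Z(-2) - 40 = 6/(-7 - 2) - 40 = 6/(-9) - 40 = 6*(-⅑) - 40 = -⅔ - 40 = -122/3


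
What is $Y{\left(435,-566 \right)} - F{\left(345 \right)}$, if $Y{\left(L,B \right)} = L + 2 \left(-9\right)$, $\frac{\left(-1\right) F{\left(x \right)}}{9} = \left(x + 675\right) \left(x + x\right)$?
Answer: $6334617$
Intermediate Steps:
$F{\left(x \right)} = - 18 x \left(675 + x\right)$ ($F{\left(x \right)} = - 9 \left(x + 675\right) \left(x + x\right) = - 9 \left(675 + x\right) 2 x = - 9 \cdot 2 x \left(675 + x\right) = - 18 x \left(675 + x\right)$)
$Y{\left(L,B \right)} = -18 + L$ ($Y{\left(L,B \right)} = L - 18 = -18 + L$)
$Y{\left(435,-566 \right)} - F{\left(345 \right)} = \left(-18 + 435\right) - \left(-18\right) 345 \left(675 + 345\right) = 417 - \left(-18\right) 345 \cdot 1020 = 417 - -6334200 = 417 + 6334200 = 6334617$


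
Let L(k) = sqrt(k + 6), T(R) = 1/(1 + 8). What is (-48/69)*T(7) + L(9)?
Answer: -16/207 + sqrt(15) ≈ 3.7957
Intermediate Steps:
T(R) = 1/9
L(k) = sqrt(6 + k)
(-48/69)*T(7) + L(9) = -48/69*(1/9) + sqrt(6 + 9) = -48*1/69*(1/9) + sqrt(15) = -16/23*1/9 + sqrt(15) = -16/207 + sqrt(15)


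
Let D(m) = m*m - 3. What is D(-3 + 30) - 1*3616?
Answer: -2890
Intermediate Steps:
D(m) = -3 + m² (D(m) = m² - 3 = -3 + m²)
D(-3 + 30) - 1*3616 = (-3 + (-3 + 30)²) - 1*3616 = (-3 + 27²) - 3616 = (-3 + 729) - 3616 = 726 - 3616 = -2890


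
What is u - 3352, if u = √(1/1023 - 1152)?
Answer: -3352 + I*√1205600385/1023 ≈ -3352.0 + 33.941*I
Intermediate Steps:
u = I*√1205600385/1023 (u = √(1/1023 - 1152) = √(-1178495/1023) = I*√1205600385/1023 ≈ 33.941*I)
u - 3352 = I*√1205600385/1023 - 3352 = -3352 + I*√1205600385/1023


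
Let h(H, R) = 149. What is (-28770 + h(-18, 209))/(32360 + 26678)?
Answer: -28621/59038 ≈ -0.48479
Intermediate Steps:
(-28770 + h(-18, 209))/(32360 + 26678) = (-28770 + 149)/(32360 + 26678) = -28621/59038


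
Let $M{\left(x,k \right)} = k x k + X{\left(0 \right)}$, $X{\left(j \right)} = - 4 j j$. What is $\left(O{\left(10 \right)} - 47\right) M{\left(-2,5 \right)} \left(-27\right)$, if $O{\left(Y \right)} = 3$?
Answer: $-59400$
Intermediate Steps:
$X{\left(j \right)} = - 4 j^{2}$
$M{\left(x,k \right)} = x k^{2}$ ($M{\left(x,k \right)} = k x k - 4 \cdot 0^{2} = x k^{2} - 0 = x k^{2} + 0 = x k^{2}$)
$\left(O{\left(10 \right)} - 47\right) M{\left(-2,5 \right)} \left(-27\right) = \left(3 - 47\right) - 2 \cdot 5^{2} \left(-27\right) = - 44 \left(-2\right) 25 \left(-27\right) = - 44 \left(\left(-50\right) \left(-27\right)\right) = \left(-44\right) 1350 = -59400$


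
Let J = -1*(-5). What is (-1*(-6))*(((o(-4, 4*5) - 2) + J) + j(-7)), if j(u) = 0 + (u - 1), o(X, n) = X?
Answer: -54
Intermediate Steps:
j(u) = -1 + u (j(u) = 0 + (-1 + u) = -1 + u)
J = 5
(-1*(-6))*(((o(-4, 4*5) - 2) + J) + j(-7)) = (-1*(-6))*(((-4 - 2) + 5) + (-1 - 7)) = 6*((-6 + 5) - 8) = 6*(-1 - 8) = 6*(-9) = -54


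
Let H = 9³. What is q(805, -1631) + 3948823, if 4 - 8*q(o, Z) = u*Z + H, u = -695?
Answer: 15228157/4 ≈ 3.8070e+6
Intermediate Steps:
H = 729
q(o, Z) = -725/8 + 695*Z/8 (q(o, Z) = ½ - (-695*Z + 729)/8 = ½ - (729 - 695*Z)/8 = ½ + (-729/8 + 695*Z/8) = -725/8 + 695*Z/8)
q(805, -1631) + 3948823 = (-725/8 + (695/8)*(-1631)) + 3948823 = (-725/8 - 1133545/8) + 3948823 = -567135/4 + 3948823 = 15228157/4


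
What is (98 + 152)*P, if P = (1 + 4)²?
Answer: 6250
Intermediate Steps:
P = 25 (P = 5² = 25)
(98 + 152)*P = (98 + 152)*25 = 250*25 = 6250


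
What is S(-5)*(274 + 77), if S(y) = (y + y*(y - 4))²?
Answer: 561600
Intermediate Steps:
S(y) = (y + y*(-4 + y))²
S(-5)*(274 + 77) = ((-5)²*(-3 - 5)²)*(274 + 77) = (25*(-8)²)*351 = (25*64)*351 = 1600*351 = 561600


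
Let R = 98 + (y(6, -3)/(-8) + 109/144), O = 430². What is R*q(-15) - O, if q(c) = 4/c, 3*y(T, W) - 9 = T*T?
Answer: -99859951/540 ≈ -1.8493e+5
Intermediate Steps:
y(T, W) = 3 + T²/3 (y(T, W) = 3 + (T*T)/3 = 3 + T²/3)
O = 184900
R = 13951/144 (R = 98 + ((3 + (⅓)*6²)/(-8) + 109/144) = 98 + ((3 + (⅓)*36)*(-⅛) + 109*(1/144)) = 98 + ((3 + 12)*(-⅛) + 109/144) = 98 + (15*(-⅛) + 109/144) = 98 + (-15/8 + 109/144) = 98 - 161/144 = 13951/144 ≈ 96.882)
R*q(-15) - O = 13951*(4/(-15))/144 - 1*184900 = 13951*(4*(-1/15))/144 - 184900 = (13951/144)*(-4/15) - 184900 = -13951/540 - 184900 = -99859951/540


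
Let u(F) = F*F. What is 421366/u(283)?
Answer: 421366/80089 ≈ 5.2612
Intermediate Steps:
u(F) = F²
421366/u(283) = 421366/(283²) = 421366/80089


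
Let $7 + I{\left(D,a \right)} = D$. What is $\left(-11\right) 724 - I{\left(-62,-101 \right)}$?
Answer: $-7895$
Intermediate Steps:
$I{\left(D,a \right)} = -7 + D$
$\left(-11\right) 724 - I{\left(-62,-101 \right)} = \left(-11\right) 724 - \left(-7 - 62\right) = -7964 - -69 = -7964 + 69 = -7895$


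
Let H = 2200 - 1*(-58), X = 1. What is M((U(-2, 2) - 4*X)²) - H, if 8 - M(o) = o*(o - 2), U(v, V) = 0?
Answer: -2474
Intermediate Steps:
M(o) = 8 - o*(-2 + o) (M(o) = 8 - o*(o - 2) = 8 - o*(-2 + o))
H = 2258 (H = 2200 + 58 = 2258)
M((U(-2, 2) - 4*X)²) - H = (8 - ((0 - 4*1)²)² + 2*(0 - 4*1)²) - 1*2258 = (8 - ((0 - 4)²)² + 2*(0 - 4)²) - 2258 = (8 - ((-4)²)² + 2*(-4)²) - 2258 = (8 - 1*16² + 2*16) - 2258 = (8 - 1*256 + 32) - 2258 = (8 - 256 + 32) - 2258 = -216 - 2258 = -2474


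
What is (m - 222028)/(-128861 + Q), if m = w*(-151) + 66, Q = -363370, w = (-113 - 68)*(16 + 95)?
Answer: -2811779/492231 ≈ -5.7123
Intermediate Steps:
w = -20091 (w = -181*111 = -20091)
m = 3033807 (m = -20091*(-151) + 66 = 3033741 + 66 = 3033807)
(m - 222028)/(-128861 + Q) = (3033807 - 222028)/(-128861 - 363370) = 2811779/(-492231) = 2811779*(-1/492231) = -2811779/492231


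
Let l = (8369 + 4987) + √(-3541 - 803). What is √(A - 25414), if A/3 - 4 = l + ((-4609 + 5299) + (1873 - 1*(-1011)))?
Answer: √(25388 + 6*I*√1086) ≈ 159.34 + 0.6205*I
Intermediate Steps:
l = 13356 + 2*I*√1086 (l = 13356 + √(-4344) = 13356 + 2*I*√1086 ≈ 13356.0 + 65.909*I)
A = 50802 + 6*I*√1086 (A = 12 + 3*((13356 + 2*I*√1086) + ((-4609 + 5299) + (1873 - 1*(-1011)))) = 12 + 3*((13356 + 2*I*√1086) + (690 + (1873 + 1011))) = 12 + 3*((13356 + 2*I*√1086) + (690 + 2884)) = 12 + 3*((13356 + 2*I*√1086) + 3574) = 12 + 3*(16930 + 2*I*√1086) = 12 + (50790 + 6*I*√1086) = 50802 + 6*I*√1086 ≈ 50802.0 + 197.73*I)
√(A - 25414) = √((50802 + 6*I*√1086) - 25414) = √(25388 + 6*I*√1086)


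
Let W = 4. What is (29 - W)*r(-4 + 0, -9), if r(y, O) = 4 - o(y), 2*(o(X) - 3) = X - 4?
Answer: 125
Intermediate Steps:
o(X) = 1 + X/2 (o(X) = 3 + (X - 4)/2 = 3 + (-4 + X)/2 = 3 + (-2 + X/2) = 1 + X/2)
r(y, O) = 3 - y/2 (r(y, O) = 4 - (1 + y/2) = 4 + (-1 - y/2) = 3 - y/2)
(29 - W)*r(-4 + 0, -9) = (29 - 1*4)*(3 - (-4 + 0)/2) = (29 - 4)*(3 - 1/2*(-4)) = 25*(3 + 2) = 25*5 = 125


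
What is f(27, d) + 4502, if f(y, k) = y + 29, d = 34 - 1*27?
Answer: 4558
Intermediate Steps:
d = 7 (d = 34 - 27 = 7)
f(y, k) = 29 + y
f(27, d) + 4502 = (29 + 27) + 4502 = 56 + 4502 = 4558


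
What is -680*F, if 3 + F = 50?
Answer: -31960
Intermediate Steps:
F = 47 (F = -3 + 50 = 47)
-680*F = -680*47 = -31960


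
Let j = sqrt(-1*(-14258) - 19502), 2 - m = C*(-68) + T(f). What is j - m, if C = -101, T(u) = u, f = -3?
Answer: 6863 + 2*I*sqrt(1311) ≈ 6863.0 + 72.416*I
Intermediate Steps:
m = -6863 (m = 2 - (-101*(-68) - 3) = 2 - (6868 - 3) = 2 - 1*6865 = 2 - 6865 = -6863)
j = 2*I*sqrt(1311) (j = sqrt(14258 - 19502) = sqrt(-5244) = 2*I*sqrt(1311) ≈ 72.416*I)
j - m = 2*I*sqrt(1311) - 1*(-6863) = 2*I*sqrt(1311) + 6863 = 6863 + 2*I*sqrt(1311)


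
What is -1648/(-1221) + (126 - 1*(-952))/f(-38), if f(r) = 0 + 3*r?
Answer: -62687/7733 ≈ -8.1064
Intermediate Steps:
f(r) = 3*r
-1648/(-1221) + (126 - 1*(-952))/f(-38) = -1648/(-1221) + (126 - 1*(-952))/((3*(-38))) = -1648*(-1/1221) + (126 + 952)/(-114) = 1648/1221 + 1078*(-1/114) = 1648/1221 - 539/57 = -62687/7733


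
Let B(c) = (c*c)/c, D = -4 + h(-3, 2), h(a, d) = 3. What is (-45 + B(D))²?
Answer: 2116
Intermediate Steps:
D = -1 (D = -4 + 3 = -1)
B(c) = c (B(c) = c²/c = c)
(-45 + B(D))² = (-45 - 1)² = (-46)² = 2116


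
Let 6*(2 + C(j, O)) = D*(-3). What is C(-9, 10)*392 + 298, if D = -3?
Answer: 102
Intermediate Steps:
C(j, O) = -1/2 (C(j, O) = -2 + (-3*(-3))/6 = -2 + (1/6)*9 = -2 + 3/2 = -1/2)
C(-9, 10)*392 + 298 = -1/2*392 + 298 = -196 + 298 = 102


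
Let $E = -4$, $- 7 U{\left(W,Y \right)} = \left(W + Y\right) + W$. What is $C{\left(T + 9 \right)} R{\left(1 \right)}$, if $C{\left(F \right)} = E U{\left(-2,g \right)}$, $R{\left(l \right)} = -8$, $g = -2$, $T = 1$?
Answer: $\frac{192}{7} \approx 27.429$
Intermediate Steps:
$U{\left(W,Y \right)} = - \frac{2 W}{7} - \frac{Y}{7}$ ($U{\left(W,Y \right)} = - \frac{\left(W + Y\right) + W}{7} = - \frac{Y + 2 W}{7} = - \frac{2 W}{7} - \frac{Y}{7}$)
$C{\left(F \right)} = - \frac{24}{7}$ ($C{\left(F \right)} = - 4 \left(\left(- \frac{2}{7}\right) \left(-2\right) - - \frac{2}{7}\right) = - 4 \left(\frac{4}{7} + \frac{2}{7}\right) = \left(-4\right) \frac{6}{7} = - \frac{24}{7}$)
$C{\left(T + 9 \right)} R{\left(1 \right)} = \left(- \frac{24}{7}\right) \left(-8\right) = \frac{192}{7}$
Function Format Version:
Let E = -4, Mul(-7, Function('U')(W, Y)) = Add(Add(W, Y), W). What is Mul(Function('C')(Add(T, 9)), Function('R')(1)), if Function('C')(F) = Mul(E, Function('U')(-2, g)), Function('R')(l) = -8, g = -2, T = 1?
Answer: Rational(192, 7) ≈ 27.429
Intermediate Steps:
Function('U')(W, Y) = Add(Mul(Rational(-2, 7), W), Mul(Rational(-1, 7), Y)) (Function('U')(W, Y) = Mul(Rational(-1, 7), Add(Add(W, Y), W)) = Mul(Rational(-1, 7), Add(Y, Mul(2, W))) = Add(Mul(Rational(-2, 7), W), Mul(Rational(-1, 7), Y)))
Function('C')(F) = Rational(-24, 7) (Function('C')(F) = Mul(-4, Add(Mul(Rational(-2, 7), -2), Mul(Rational(-1, 7), -2))) = Mul(-4, Add(Rational(4, 7), Rational(2, 7))) = Mul(-4, Rational(6, 7)) = Rational(-24, 7))
Mul(Function('C')(Add(T, 9)), Function('R')(1)) = Mul(Rational(-24, 7), -8) = Rational(192, 7)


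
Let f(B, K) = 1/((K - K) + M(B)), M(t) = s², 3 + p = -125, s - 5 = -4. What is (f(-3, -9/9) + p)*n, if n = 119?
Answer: -15113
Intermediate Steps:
s = 1 (s = 5 - 4 = 1)
p = -128 (p = -3 - 125 = -128)
M(t) = 1 (M(t) = 1² = 1)
f(B, K) = 1 (f(B, K) = 1/((K - K) + 1) = 1/(0 + 1) = 1/1 = 1)
(f(-3, -9/9) + p)*n = (1 - 128)*119 = -127*119 = -15113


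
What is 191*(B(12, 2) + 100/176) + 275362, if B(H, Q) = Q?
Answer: 12137511/44 ≈ 2.7585e+5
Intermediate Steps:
191*(B(12, 2) + 100/176) + 275362 = 191*(2 + 100/176) + 275362 = 191*(2 + 100*(1/176)) + 275362 = 191*(2 + 25/44) + 275362 = 191*(113/44) + 275362 = 21583/44 + 275362 = 12137511/44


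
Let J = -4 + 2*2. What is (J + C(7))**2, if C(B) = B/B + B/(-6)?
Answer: 1/36 ≈ 0.027778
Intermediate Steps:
J = 0 (J = -4 + 4 = 0)
C(B) = 1 - B/6 (C(B) = 1 + B*(-1/6) = 1 - B/6)
(J + C(7))**2 = (0 + (1 - 1/6*7))**2 = (0 + (1 - 7/6))**2 = (0 - 1/6)**2 = (-1/6)**2 = 1/36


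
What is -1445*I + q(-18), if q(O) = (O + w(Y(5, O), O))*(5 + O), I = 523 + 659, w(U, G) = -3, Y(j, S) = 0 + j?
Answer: -1707717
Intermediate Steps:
Y(j, S) = j
I = 1182
q(O) = (-3 + O)*(5 + O) (q(O) = (O - 3)*(5 + O) = (-3 + O)*(5 + O))
-1445*I + q(-18) = -1445*1182 + (-15 + (-18)**2 + 2*(-18)) = -1707990 + (-15 + 324 - 36) = -1707990 + 273 = -1707717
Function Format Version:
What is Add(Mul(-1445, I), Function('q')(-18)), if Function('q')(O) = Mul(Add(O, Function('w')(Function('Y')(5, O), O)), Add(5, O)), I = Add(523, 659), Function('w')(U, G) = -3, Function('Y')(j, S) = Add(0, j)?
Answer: -1707717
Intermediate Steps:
Function('Y')(j, S) = j
I = 1182
Function('q')(O) = Mul(Add(-3, O), Add(5, O)) (Function('q')(O) = Mul(Add(O, -3), Add(5, O)) = Mul(Add(-3, O), Add(5, O)))
Add(Mul(-1445, I), Function('q')(-18)) = Add(Mul(-1445, 1182), Add(-15, Pow(-18, 2), Mul(2, -18))) = Add(-1707990, Add(-15, 324, -36)) = Add(-1707990, 273) = -1707717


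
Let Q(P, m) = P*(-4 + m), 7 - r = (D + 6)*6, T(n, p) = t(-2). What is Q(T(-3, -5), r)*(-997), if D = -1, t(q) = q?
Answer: -53838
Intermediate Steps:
T(n, p) = -2
r = -23 (r = 7 - (-1 + 6)*6 = 7 - 5*6 = 7 - 1*30 = 7 - 30 = -23)
Q(T(-3, -5), r)*(-997) = -2*(-4 - 23)*(-997) = -2*(-27)*(-997) = 54*(-997) = -53838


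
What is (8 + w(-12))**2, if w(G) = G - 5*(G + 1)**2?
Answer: 370881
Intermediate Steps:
w(G) = G - 5*(1 + G)**2
(8 + w(-12))**2 = (8 + (-12 - 5*(1 - 12)**2))**2 = (8 + (-12 - 5*(-11)**2))**2 = (8 + (-12 - 5*121))**2 = (8 + (-12 - 605))**2 = (8 - 617)**2 = (-609)**2 = 370881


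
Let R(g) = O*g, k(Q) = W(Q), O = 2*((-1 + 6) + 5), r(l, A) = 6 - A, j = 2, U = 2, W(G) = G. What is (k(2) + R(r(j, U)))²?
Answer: 6724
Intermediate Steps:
O = 20 (O = 2*(5 + 5) = 2*10 = 20)
k(Q) = Q
R(g) = 20*g
(k(2) + R(r(j, U)))² = (2 + 20*(6 - 1*2))² = (2 + 20*(6 - 2))² = (2 + 20*4)² = (2 + 80)² = 82² = 6724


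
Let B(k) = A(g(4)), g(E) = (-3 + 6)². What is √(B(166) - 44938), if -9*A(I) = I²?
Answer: I*√44947 ≈ 212.01*I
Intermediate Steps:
g(E) = 9 (g(E) = 3² = 9)
A(I) = -I²/9
B(k) = -9 (B(k) = -⅑*9² = -⅑*81 = -9)
√(B(166) - 44938) = √(-9 - 44938) = √(-44947) = I*√44947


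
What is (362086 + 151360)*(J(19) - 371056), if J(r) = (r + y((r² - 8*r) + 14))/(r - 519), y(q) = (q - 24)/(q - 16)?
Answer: -4929633571393718/25875 ≈ -1.9052e+11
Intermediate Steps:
y(q) = (-24 + q)/(-16 + q)
J(r) = (r + (-10 + r² - 8*r)/(-2 + r² - 8*r))/(-519 + r) (J(r) = (r + (-24 + ((r² - 8*r) + 14))/(-16 + ((r² - 8*r) + 14)))/(r - 519) = (r + (-24 + (14 + r² - 8*r))/(-16 + (14 + r² - 8*r)))/(-519 + r) = (r + (-10 + r² - 8*r)/(-2 + r² - 8*r))/(-519 + r))
(362086 + 151360)*(J(19) - 371056) = (362086 + 151360)*((-10 + 19³ - 10*19 - 7*19²)/(1038 + 19³ - 527*19² + 4150*19) - 371056) = 513446*((-10 + 6859 - 190 - 7*361)/(1038 + 6859 - 527*361 + 78850) - 371056) = 513446*((-10 + 6859 - 190 - 2527)/(1038 + 6859 - 190247 + 78850) - 371056) = 513446*(4132/(-103500) - 371056) = 513446*(-1/103500*4132 - 371056) = 513446*(-1033/25875 - 371056) = 513446*(-9601075033/25875) = -4929633571393718/25875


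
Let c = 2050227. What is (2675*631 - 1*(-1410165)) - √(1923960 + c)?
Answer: 3098090 - √3974187 ≈ 3.0961e+6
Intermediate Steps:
(2675*631 - 1*(-1410165)) - √(1923960 + c) = (2675*631 - 1*(-1410165)) - √(1923960 + 2050227) = (1687925 + 1410165) - √3974187 = 3098090 - √3974187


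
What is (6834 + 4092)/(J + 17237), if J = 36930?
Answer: 10926/54167 ≈ 0.20171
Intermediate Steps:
(6834 + 4092)/(J + 17237) = (6834 + 4092)/(36930 + 17237) = 10926/54167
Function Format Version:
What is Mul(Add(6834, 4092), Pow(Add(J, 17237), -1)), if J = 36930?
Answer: Rational(10926, 54167) ≈ 0.20171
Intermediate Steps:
Mul(Add(6834, 4092), Pow(Add(J, 17237), -1)) = Mul(Add(6834, 4092), Pow(Add(36930, 17237), -1)) = Mul(10926, Pow(54167, -1)) = Mul(10926, Rational(1, 54167)) = Rational(10926, 54167)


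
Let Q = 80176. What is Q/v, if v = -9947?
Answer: -80176/9947 ≈ -8.0603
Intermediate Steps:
Q/v = 80176/(-9947) = 80176*(-1/9947) = -80176/9947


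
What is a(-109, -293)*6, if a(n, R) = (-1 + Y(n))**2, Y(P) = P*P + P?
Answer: 831338646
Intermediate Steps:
Y(P) = P + P**2 (Y(P) = P**2 + P = P + P**2)
a(n, R) = (-1 + n*(1 + n))**2
a(-109, -293)*6 = (-1 - 109*(1 - 109))**2*6 = (-1 - 109*(-108))**2*6 = (-1 + 11772)**2*6 = 11771**2*6 = 138556441*6 = 831338646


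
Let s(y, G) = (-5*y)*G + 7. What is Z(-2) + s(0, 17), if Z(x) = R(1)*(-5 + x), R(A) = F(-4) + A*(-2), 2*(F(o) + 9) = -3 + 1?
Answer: 91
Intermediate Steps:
F(o) = -10 (F(o) = -9 + (-3 + 1)/2 = -9 + (½)*(-2) = -9 - 1 = -10)
R(A) = -10 - 2*A (R(A) = -10 + A*(-2) = -10 - 2*A)
s(y, G) = 7 - 5*G*y (s(y, G) = -5*G*y + 7 = 7 - 5*G*y)
Z(x) = 60 - 12*x (Z(x) = (-10 - 2*1)*(-5 + x) = (-10 - 2)*(-5 + x) = -12*(-5 + x) = 60 - 12*x)
Z(-2) + s(0, 17) = (60 - 12*(-2)) + (7 - 5*17*0) = (60 + 24) + (7 + 0) = 84 + 7 = 91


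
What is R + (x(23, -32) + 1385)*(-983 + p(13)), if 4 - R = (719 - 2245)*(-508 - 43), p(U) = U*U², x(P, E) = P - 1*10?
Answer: 856350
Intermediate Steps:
x(P, E) = -10 + P (x(P, E) = P - 10 = -10 + P)
p(U) = U³
R = -840822 (R = 4 - (719 - 2245)*(-508 - 43) = 4 - (-1526)*(-551) = 4 - 1*840826 = 4 - 840826 = -840822)
R + (x(23, -32) + 1385)*(-983 + p(13)) = -840822 + ((-10 + 23) + 1385)*(-983 + 13³) = -840822 + (13 + 1385)*(-983 + 2197) = -840822 + 1398*1214 = -840822 + 1697172 = 856350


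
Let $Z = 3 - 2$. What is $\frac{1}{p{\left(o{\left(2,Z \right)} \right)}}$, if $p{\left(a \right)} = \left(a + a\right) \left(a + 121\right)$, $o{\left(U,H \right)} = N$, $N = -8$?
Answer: $- \frac{1}{1808} \approx -0.0005531$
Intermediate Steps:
$Z = 1$ ($Z = 3 - 2 = 1$)
$o{\left(U,H \right)} = -8$
$p{\left(a \right)} = 2 a \left(121 + a\right)$
$\frac{1}{p{\left(o{\left(2,Z \right)} \right)}} = \frac{1}{2 \left(-8\right) \left(121 - 8\right)} = \frac{1}{2 \left(-8\right) 113} = \frac{1}{-1808} = - \frac{1}{1808}$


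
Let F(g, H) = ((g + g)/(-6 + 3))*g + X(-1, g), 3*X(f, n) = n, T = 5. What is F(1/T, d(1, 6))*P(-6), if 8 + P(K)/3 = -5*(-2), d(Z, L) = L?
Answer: 6/25 ≈ 0.24000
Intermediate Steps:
P(K) = 6 (P(K) = -24 + 3*(-5*(-2)) = -24 + 3*10 = -24 + 30 = 6)
X(f, n) = n/3
F(g, H) = -2*g**2/3 + g/3 (F(g, H) = ((g + g)/(-6 + 3))*g + g/3 = ((2*g)/(-3))*g + g/3 = ((2*g)*(-1/3))*g + g/3 = (-2*g/3)*g + g/3 = -2*g**2/3 + g/3)
F(1/T, d(1, 6))*P(-6) = ((1/3)*(1 - 2/5)/5)*6 = ((1/3)*(1/5)*(1 - 2*1/5))*6 = ((1/3)*(1/5)*(1 - 2/5))*6 = ((1/3)*(1/5)*(3/5))*6 = (1/25)*6 = 6/25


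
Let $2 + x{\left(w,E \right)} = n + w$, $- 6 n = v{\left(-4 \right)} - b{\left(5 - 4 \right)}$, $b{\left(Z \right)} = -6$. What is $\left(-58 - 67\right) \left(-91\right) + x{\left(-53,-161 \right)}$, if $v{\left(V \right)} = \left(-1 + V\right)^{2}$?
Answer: $\frac{67889}{6} \approx 11315.0$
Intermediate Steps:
$n = - \frac{31}{6}$ ($n = - \frac{\left(-1 - 4\right)^{2} - -6}{6} = - \frac{\left(-5\right)^{2} + 6}{6} = - \frac{25 + 6}{6} = \left(- \frac{1}{6}\right) 31 = - \frac{31}{6} \approx -5.1667$)
$x{\left(w,E \right)} = - \frac{43}{6} + w$ ($x{\left(w,E \right)} = -2 + \left(- \frac{31}{6} + w\right) = - \frac{43}{6} + w$)
$\left(-58 - 67\right) \left(-91\right) + x{\left(-53,-161 \right)} = \left(-58 - 67\right) \left(-91\right) - \frac{361}{6} = \left(-125\right) \left(-91\right) - \frac{361}{6} = 11375 - \frac{361}{6} = \frac{67889}{6}$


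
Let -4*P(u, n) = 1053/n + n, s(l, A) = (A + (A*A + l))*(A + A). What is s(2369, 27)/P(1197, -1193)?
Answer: 402637500/712151 ≈ 565.38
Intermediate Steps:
s(l, A) = 2*A*(A + l + A²) (s(l, A) = (A + (A² + l))*(2*A) = (A + (l + A²))*(2*A) = (A + l + A²)*(2*A) = 2*A*(A + l + A²))
P(u, n) = -1053/(4*n) - n/4 (P(u, n) = -(1053/n + n)/4 = -(n + 1053/n)/4 = -1053/(4*n) - n/4)
s(2369, 27)/P(1197, -1193) = (2*27*(27 + 2369 + 27²))/(((¼)*(-1053 - 1*(-1193)²)/(-1193))) = (2*27*(27 + 2369 + 729))/(((¼)*(-1/1193)*(-1053 - 1*1423249))) = (2*27*3125)/(((¼)*(-1/1193)*(-1053 - 1423249))) = 168750/(((¼)*(-1/1193)*(-1424302))) = 168750/(712151/2386) = 168750*(2386/712151) = 402637500/712151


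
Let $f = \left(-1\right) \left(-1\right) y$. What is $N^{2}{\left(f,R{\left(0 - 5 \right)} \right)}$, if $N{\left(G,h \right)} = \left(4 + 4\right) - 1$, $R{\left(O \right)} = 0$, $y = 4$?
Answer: $49$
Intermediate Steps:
$f = 4$ ($f = \left(-1\right) \left(-1\right) 4 = 1 \cdot 4 = 4$)
$N{\left(G,h \right)} = 7$ ($N{\left(G,h \right)} = 8 - 1 = 7$)
$N^{2}{\left(f,R{\left(0 - 5 \right)} \right)} = 7^{2} = 49$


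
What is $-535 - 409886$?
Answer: $-410421$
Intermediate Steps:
$-535 - 409886 = -410421$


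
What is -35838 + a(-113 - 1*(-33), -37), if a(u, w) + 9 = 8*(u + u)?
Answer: -37127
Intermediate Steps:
a(u, w) = -9 + 16*u (a(u, w) = -9 + 8*(u + u) = -9 + 8*(2*u) = -9 + 16*u)
-35838 + a(-113 - 1*(-33), -37) = -35838 + (-9 + 16*(-113 - 1*(-33))) = -35838 + (-9 + 16*(-113 + 33)) = -35838 + (-9 + 16*(-80)) = -35838 + (-9 - 1280) = -35838 - 1289 = -37127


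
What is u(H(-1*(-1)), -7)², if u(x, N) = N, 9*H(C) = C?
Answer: 49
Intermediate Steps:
H(C) = C/9
u(H(-1*(-1)), -7)² = (-7)² = 49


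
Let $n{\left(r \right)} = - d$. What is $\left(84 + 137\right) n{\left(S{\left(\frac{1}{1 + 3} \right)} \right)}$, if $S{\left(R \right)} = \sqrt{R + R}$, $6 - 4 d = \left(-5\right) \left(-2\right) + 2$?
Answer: $\frac{663}{2} \approx 331.5$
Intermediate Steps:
$d = - \frac{3}{2}$ ($d = \frac{3}{2} - \frac{\left(-5\right) \left(-2\right) + 2}{4} = \frac{3}{2} - \frac{10 + 2}{4} = \frac{3}{2} - 3 = - \frac{3}{2} \approx -1.5$)
$S{\left(R \right)} = \sqrt{2} \sqrt{R}$ ($S{\left(R \right)} = \sqrt{2 R} = \sqrt{2} \sqrt{R}$)
$n{\left(r \right)} = \frac{3}{2}$ ($n{\left(r \right)} = \left(-1\right) \left(- \frac{3}{2}\right) = \frac{3}{2}$)
$\left(84 + 137\right) n{\left(S{\left(\frac{1}{1 + 3} \right)} \right)} = \left(84 + 137\right) \frac{3}{2} = 221 \cdot \frac{3}{2} = \frac{663}{2}$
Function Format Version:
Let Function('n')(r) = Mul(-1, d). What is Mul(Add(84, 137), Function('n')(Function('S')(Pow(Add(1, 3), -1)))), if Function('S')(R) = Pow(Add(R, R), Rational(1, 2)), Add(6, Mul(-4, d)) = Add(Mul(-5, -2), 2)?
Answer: Rational(663, 2) ≈ 331.50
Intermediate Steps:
d = Rational(-3, 2) (d = Add(Rational(3, 2), Mul(Rational(-1, 4), Add(Mul(-5, -2), 2))) = Add(Rational(3, 2), Mul(Rational(-1, 4), Add(10, 2))) = Add(Rational(3, 2), Mul(Rational(-1, 4), 12)) = Add(Rational(3, 2), -3) = Rational(-3, 2) ≈ -1.5000)
Function('S')(R) = Mul(Pow(2, Rational(1, 2)), Pow(R, Rational(1, 2))) (Function('S')(R) = Pow(Mul(2, R), Rational(1, 2)) = Mul(Pow(2, Rational(1, 2)), Pow(R, Rational(1, 2))))
Function('n')(r) = Rational(3, 2) (Function('n')(r) = Mul(-1, Rational(-3, 2)) = Rational(3, 2))
Mul(Add(84, 137), Function('n')(Function('S')(Pow(Add(1, 3), -1)))) = Mul(Add(84, 137), Rational(3, 2)) = Mul(221, Rational(3, 2)) = Rational(663, 2)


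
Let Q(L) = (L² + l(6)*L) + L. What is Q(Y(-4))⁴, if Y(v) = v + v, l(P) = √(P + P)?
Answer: 24875008 - 13991936*√3 ≈ 6.4026e+5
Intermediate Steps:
l(P) = √2*√P (l(P) = √(2*P) = √2*√P)
Y(v) = 2*v
Q(L) = L + L² + 2*L*√3 (Q(L) = (L² + (√2*√6)*L) + L = (L² + (2*√3)*L) + L = (L² + 2*L*√3) + L = L + L² + 2*L*√3)
Q(Y(-4))⁴ = ((2*(-4))*(1 + 2*(-4) + 2*√3))⁴ = (-8*(1 - 8 + 2*√3))⁴ = (-8*(-7 + 2*√3))⁴ = (56 - 16*√3)⁴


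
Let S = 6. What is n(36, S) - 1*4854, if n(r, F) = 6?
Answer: -4848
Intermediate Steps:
n(36, S) - 1*4854 = 6 - 1*4854 = 6 - 4854 = -4848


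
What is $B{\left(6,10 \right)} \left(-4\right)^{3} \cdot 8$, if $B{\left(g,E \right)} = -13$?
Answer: $6656$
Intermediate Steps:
$B{\left(6,10 \right)} \left(-4\right)^{3} \cdot 8 = - 13 \left(-4\right)^{3} \cdot 8 = \left(-13\right) \left(-64\right) 8 = 832 \cdot 8 = 6656$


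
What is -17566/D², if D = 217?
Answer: -17566/47089 ≈ -0.37304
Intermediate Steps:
-17566/D² = -17566/(217²) = -17566/47089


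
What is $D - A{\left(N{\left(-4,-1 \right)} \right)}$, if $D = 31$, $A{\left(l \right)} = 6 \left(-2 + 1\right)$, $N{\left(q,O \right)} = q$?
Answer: $37$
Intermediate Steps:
$A{\left(l \right)} = -6$ ($A{\left(l \right)} = 6 \left(-1\right) = -6$)
$D - A{\left(N{\left(-4,-1 \right)} \right)} = 31 - -6 = 31 + 6 = 37$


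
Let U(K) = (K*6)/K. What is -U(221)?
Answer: -6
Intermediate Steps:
U(K) = 6 (U(K) = (6*K)/K = 6)
-U(221) = -1*6 = -6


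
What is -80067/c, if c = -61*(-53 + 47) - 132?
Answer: -2053/6 ≈ -342.17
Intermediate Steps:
c = 234 (c = -61*(-6) - 132 = 366 - 132 = 234)
-80067/c = -80067/234 = -80067*1/234 = -2053/6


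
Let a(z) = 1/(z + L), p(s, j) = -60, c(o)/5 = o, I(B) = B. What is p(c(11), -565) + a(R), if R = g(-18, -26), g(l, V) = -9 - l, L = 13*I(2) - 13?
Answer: -1319/22 ≈ -59.955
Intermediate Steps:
c(o) = 5*o
L = 13 (L = 13*2 - 13 = 26 - 13 = 13)
R = 9 (R = -9 - 1*(-18) = -9 + 18 = 9)
a(z) = 1/(13 + z) (a(z) = 1/(z + 13) = 1/(13 + z))
p(c(11), -565) + a(R) = -60 + 1/(13 + 9) = -60 + 1/22 = -1319/22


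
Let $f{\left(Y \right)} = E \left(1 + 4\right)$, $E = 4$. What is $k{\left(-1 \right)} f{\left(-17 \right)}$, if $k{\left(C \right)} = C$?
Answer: $-20$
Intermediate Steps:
$f{\left(Y \right)} = 20$ ($f{\left(Y \right)} = 4 \left(1 + 4\right) = 4 \cdot 5 = 20$)
$k{\left(-1 \right)} f{\left(-17 \right)} = \left(-1\right) 20 = -20$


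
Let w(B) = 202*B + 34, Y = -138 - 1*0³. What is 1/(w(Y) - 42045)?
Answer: -1/69887 ≈ -1.4309e-5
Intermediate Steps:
Y = -138 (Y = -138 - 1*0 = -138 + 0 = -138)
w(B) = 34 + 202*B
1/(w(Y) - 42045) = 1/((34 + 202*(-138)) - 42045) = 1/((34 - 27876) - 42045) = 1/(-27842 - 42045) = 1/(-69887) = -1/69887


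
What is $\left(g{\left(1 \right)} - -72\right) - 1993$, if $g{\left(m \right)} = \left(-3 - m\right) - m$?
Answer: $-1926$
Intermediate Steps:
$g{\left(m \right)} = -3 - 2 m$
$\left(g{\left(1 \right)} - -72\right) - 1993 = \left(\left(-3 - 2\right) - -72\right) - 1993 = \left(\left(-3 - 2\right) + 72\right) - 1993 = \left(-5 + 72\right) - 1993 = 67 - 1993 = -1926$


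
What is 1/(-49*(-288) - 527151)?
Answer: -1/513039 ≈ -1.9492e-6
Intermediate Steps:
1/(-49*(-288) - 527151) = 1/(14112 - 527151) = 1/(-513039) = -1/513039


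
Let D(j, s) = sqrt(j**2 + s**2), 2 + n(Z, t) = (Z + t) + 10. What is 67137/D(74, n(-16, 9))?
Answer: 67137*sqrt(5477)/5477 ≈ 907.17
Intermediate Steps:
n(Z, t) = 8 + Z + t (n(Z, t) = -2 + ((Z + t) + 10) = -2 + (10 + Z + t) = 8 + Z + t)
67137/D(74, n(-16, 9)) = 67137/(sqrt(74**2 + (8 - 16 + 9)**2)) = 67137/(sqrt(5476 + 1**2)) = 67137/(sqrt(5476 + 1)) = 67137/(sqrt(5477)) = 67137*(sqrt(5477)/5477) = 67137*sqrt(5477)/5477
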